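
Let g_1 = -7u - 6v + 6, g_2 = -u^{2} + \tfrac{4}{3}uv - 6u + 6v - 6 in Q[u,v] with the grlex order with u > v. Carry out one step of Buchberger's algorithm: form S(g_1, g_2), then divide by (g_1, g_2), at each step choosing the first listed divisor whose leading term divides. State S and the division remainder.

lcm(LM(g_1), LM(g_2)) = u^{2}.
S = (lcm/LT(g_1))·g_1 − (lcm/LT(g_2))·g_2 = \tfrac{46}{21}uv - \tfrac{48}{7}u + 6v - 6.
Reduce S modulo (g_1, g_2) in that order:
  leading term uv: subtract (-\tfrac{46}{147}v)·g_1 from \tfrac{46}{21}uv - \tfrac{48}{7}u + 6v - 6 → -\tfrac{92}{49}v^{2} - \tfrac{48}{7}u + \tfrac{386}{49}v - 6
  leading term v^{2}: no divisor's leading term divides it; move -\tfrac{92}{49}v^{2} to the remainder.
  leading term u: subtract (\tfrac{48}{49})·g_1 from -\tfrac{48}{7}u + \tfrac{386}{49}v - 6 → \tfrac{674}{49}v - \tfrac{582}{49}
  leading term v: no divisor's leading term divides it; move \tfrac{674}{49}v to the remainder.
  leading term 1: no divisor's leading term divides it; move -\tfrac{582}{49} to the remainder.
The remainder -\tfrac{92}{49}v^{2} + \tfrac{674}{49}v - \tfrac{582}{49} is nonzero, so it would be added as the next basis element.
This is the inner loop of Buchberger's algorithm — each nonzero remainder becomes a new basis element.

S(g_1, g_2) = \tfrac{46}{21}uv - \tfrac{48}{7}u + 6v - 6; remainder on division = -\tfrac{92}{49}v^{2} + \tfrac{674}{49}v - \tfrac{582}{49}.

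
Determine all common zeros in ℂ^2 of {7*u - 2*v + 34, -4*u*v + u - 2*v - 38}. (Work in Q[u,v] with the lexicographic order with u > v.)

Compute a lex Gröbner basis by Buchberger's algorithm.
f_1 = 7*u - 2*v + 34, LT = u.
f_2 = -4*u*v + u - 2*v - 38, LT = u*v.

S(f_1,f_2): lcm = u*v. S = 1/4*u - 2/7*v**2 + 61/14*v - 19/2.
  leading term u: subtract (1/28)·f_1 from 1/4*u - 2/7*v**2 + 61/14*v - 19/2 → -2/7*v**2 + 31/7*v - 75/7
  leading term v**2: no divisor's leading term divides it; move -2/7*v**2 to the remainder.
  leading term v: no divisor's leading term divides it; move 31/7*v to the remainder.
  leading term 1: no divisor's leading term divides it; move -75/7 to the remainder.
  remainder -2/7*v**2 + 31/7*v - 75/7 ≠ 0; add h_3 = -2/7*v**2 + 31/7*v - 75/7 to the basis.

The other S-polynomials (S(f_1,h_3), S(f_2,h_3)) all reduce to 0 modulo the current basis, so we have a Gröbner basis.
Inter-reduce: drop elements whose leading term is divisible by another's, tail-reduce, and make monic.
Reduced Gröbner basis: {u - 2/7*v + 34/7, v**2 - 31/2*v + 75/2}.

A lex Gröbner basis eliminates variables successively. Here v**2 - 31/2*v + 75/2 depends only on v, with roots {3, 25/2}; lifting each root through the earlier basis elements recovers the full solutions.
  v = 3: the earlier basis element becomes u + 4 = 0, giving u = -4 — point (-4, 3).
  v = 25/2: the earlier basis element becomes u + 9/7 = 0, giving u = -9/7 — point (-9/7, 25/2).

{(-4, 3), (-9/7, 25/2)}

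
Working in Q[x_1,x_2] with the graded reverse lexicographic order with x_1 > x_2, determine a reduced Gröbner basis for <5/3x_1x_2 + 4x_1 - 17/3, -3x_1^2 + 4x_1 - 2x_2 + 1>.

G = {x_1^2 - 4/3x_1 + 2/3x_2 - 1/3, x_1x_2 + 12/5x_1 - 17/5, x_2^2 + 51/10x_1 + 19/10x_2 - 8}

f_1 = 5/3x_1x_2 + 4x_1 - 17/3, LT = x_1x_2.
f_2 = -3x_1^2 + 4x_1 - 2x_2 + 1, LT = x_1^2.

S(f_1,f_2): lcm = x_1^2x_2. S = 12/5x_1^2 + 4/3x_1x_2 - 2/3x_2^2 - 17/5x_1 + 1/3x_2.
  leading term x_1^2: subtract (-4/5)·f_2 from 12/5x_1^2 + 4/3x_1x_2 - 2/3x_2^2 - 17/5x_1 + 1/3x_2 → 4/3x_1x_2 - 2/3x_2^2 - 1/5x_1 - 19/15x_2 + 4/5
  leading term x_1x_2: subtract (4/5)·f_1 from 4/3x_1x_2 - 2/3x_2^2 - 1/5x_1 - 19/15x_2 + 4/5 → -2/3x_2^2 - 17/5x_1 - 19/15x_2 + 16/3
  leading term x_2^2: no divisor's leading term divides it; move -2/3x_2^2 to the remainder.
  leading term x_1: no divisor's leading term divides it; move -17/5x_1 to the remainder.
  leading term x_2: no divisor's leading term divides it; move -19/15x_2 to the remainder.
  leading term 1: no divisor's leading term divides it; move 16/3 to the remainder.
  remainder -2/3x_2^2 - 17/5x_1 - 19/15x_2 + 16/3 ≠ 0; add g_3 = -2/3x_2^2 - 17/5x_1 - 19/15x_2 + 16/3 to the basis.

The other S-polynomials (S(f_1,g_3), S(f_2,g_3)) all reduce to 0 modulo the current basis, so we have a Gröbner basis.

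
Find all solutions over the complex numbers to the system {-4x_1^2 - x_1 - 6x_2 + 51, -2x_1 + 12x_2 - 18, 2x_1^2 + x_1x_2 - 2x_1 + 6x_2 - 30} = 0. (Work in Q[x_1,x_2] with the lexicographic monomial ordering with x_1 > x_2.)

{(3, 2)}

Compute a lex Gröbner basis by Buchberger's algorithm.
f_1 = -4x_1^2 - x_1 - 6x_2 + 51, LT = x_1^2.
f_2 = -2x_1 + 12x_2 - 18, LT = x_1.
f_3 = 2x_1^2 + x_1x_2 - 2x_1 + 6x_2 - 30, LT = x_1^2.

S(f_1,f_2): lcm = x_1^2. S = 6x_1x_2 - 35/4x_1 + 3/2x_2 - 51/4.
  leading term x_1x_2: subtract (-3x_2)·f_2 from 6x_1x_2 - 35/4x_1 + 3/2x_2 - 51/4 → -35/4x_1 + 36x_2^2 - 105/2x_2 - 51/4
  leading term x_1: subtract (35/8)·f_2 from -35/4x_1 + 36x_2^2 - 105/2x_2 - 51/4 → 36x_2^2 - 105x_2 + 66
  leading term x_2^2: no divisor's leading term divides it; move 36x_2^2 to the remainder.
  leading term x_2: no divisor's leading term divides it; move -105x_2 to the remainder.
  leading term 1: no divisor's leading term divides it; move 66 to the remainder.
  remainder 36x_2^2 - 105x_2 + 66 ≠ 0; add h_4 = 36x_2^2 - 105x_2 + 66 to the basis.

S(f_1,f_3): lcm = x_1^2. S = -1/2x_1x_2 + 5/4x_1 - 3/2x_2 + 9/4.
  leading term x_1x_2: subtract (1/4x_2)·f_2 from -1/2x_1x_2 + 5/4x_1 - 3/2x_2 + 9/4 → 5/4x_1 - 3x_2^2 + 3x_2 + 9/4
  leading term x_1: subtract (-5/8)·f_2 from 5/4x_1 - 3x_2^2 + 3x_2 + 9/4 → -3x_2^2 + 21/2x_2 - 9
  leading term x_2^2: subtract (-1/12)·h_4 from -3x_2^2 + 21/2x_2 - 9 → 7/4x_2 - 7/2
  leading term x_2: no divisor's leading term divides it; move 7/4x_2 to the remainder.
  leading term 1: no divisor's leading term divides it; move -7/2 to the remainder.
  remainder 7/4x_2 - 7/2 ≠ 0; add h_5 = 7/4x_2 - 7/2 to the basis.

The other S-polynomials (S(f_2,f_3), S(f_1,h_4), S(f_2,h_4), S(f_3,h_4), S(f_1,h_5), S(f_2,h_5), S(f_3,h_5), S(h_4,h_5)) all reduce to 0 modulo the current basis, so we have a Gröbner basis.
Inter-reduce: drop elements whose leading term is divisible by another's, tail-reduce, and make monic.
Reduced Gröbner basis: {x_1 - 3, x_2 - 2}.

From the last basis element, x_2 - 2 = 0, so x_2 takes values in {2}. Each choice, substituted upward through the basis, yields the corresponding point(s) of the solution set.
  x_2 = 2: the earlier basis element becomes x_1 - 3 = 0, giving x_1 = 3 — point (3, 2).
Each listed point satisfies every original equation (direct substitution).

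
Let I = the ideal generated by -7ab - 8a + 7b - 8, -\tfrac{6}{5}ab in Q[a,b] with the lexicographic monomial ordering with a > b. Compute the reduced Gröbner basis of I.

This is the nonlinear analogue of row-reducing a linear system.

f_1 = -7ab - 8a + 7b - 8, LT = ab.
f_2 = -\tfrac{6}{5}ab, LT = ab.

S(f_1,f_2): lcm = ab. S = \tfrac{8}{7}a - b + \tfrac{8}{7}.
  leading term a: no divisor's leading term divides it; move \tfrac{8}{7}a to the remainder.
  leading term b: no divisor's leading term divides it; move -b to the remainder.
  leading term 1: no divisor's leading term divides it; move \tfrac{8}{7} to the remainder.
  remainder \tfrac{8}{7}a - b + \tfrac{8}{7} ≠ 0; add g_3 = \tfrac{8}{7}a - b + \tfrac{8}{7} to the basis.

S(f_1,g_3): lcm = ab. S = \tfrac{8}{7}a + \tfrac{7}{8}b^{2} - 2b + \tfrac{8}{7}.
  leading term a: subtract (1)·g_3 from \tfrac{8}{7}a + \tfrac{7}{8}b^{2} - 2b + \tfrac{8}{7} → \tfrac{7}{8}b^{2} - b
  leading term b^{2}: no divisor's leading term divides it; move \tfrac{7}{8}b^{2} to the remainder.
  leading term b: no divisor's leading term divides it; move -b to the remainder.
  remainder \tfrac{7}{8}b^{2} - b ≠ 0; add g_4 = \tfrac{7}{8}b^{2} - b to the basis.

S(f_2,g_3): lcm = ab. S = \tfrac{7}{8}b^{2} - b.
  leading term b^{2}: subtract (1)·g_4 from \tfrac{7}{8}b^{2} - b → 0
  remainder 0.

S(f_1,g_4): lcm = ab^{2}. S = \tfrac{16}{7}ab - b^{2} + \tfrac{8}{7}b.
  leading term ab: subtract (-\tfrac{16}{49})·f_1 from \tfrac{16}{7}ab - b^{2} + \tfrac{8}{7}b → -\tfrac{128}{49}a - b^{2} + \tfrac{24}{7}b - \tfrac{128}{49}
  leading term a: subtract (-\tfrac{16}{7})·g_3 from -\tfrac{128}{49}a - b^{2} + \tfrac{24}{7}b - \tfrac{128}{49} → -b^{2} + \tfrac{8}{7}b
  leading term b^{2}: subtract (-\tfrac{8}{7})·g_4 from -b^{2} + \tfrac{8}{7}b → 0
  remainder 0.

S(f_2,g_4): lcm = ab^{2}. S = \tfrac{8}{7}ab.
  leading term ab: subtract (-\tfrac{8}{49})·f_1 from \tfrac{8}{7}ab → -\tfrac{64}{49}a + \tfrac{8}{7}b - \tfrac{64}{49}
  leading term a: subtract (-\tfrac{8}{7})·g_3 from -\tfrac{64}{49}a + \tfrac{8}{7}b - \tfrac{64}{49} → 0
  remainder 0.

S(g_3,g_4): leading monomials are coprime, so the S-polynomial reduces to 0 (Buchberger's first criterion).
Every S-polynomial of the final basis reduces to 0, so we have a Gröbner basis.
Inter-reduce: drop elements whose leading term is divisible by another's, tail-reduce, and make monic.

G = {a - \tfrac{7}{8}b + 1, b^{2} - \tfrac{8}{7}b}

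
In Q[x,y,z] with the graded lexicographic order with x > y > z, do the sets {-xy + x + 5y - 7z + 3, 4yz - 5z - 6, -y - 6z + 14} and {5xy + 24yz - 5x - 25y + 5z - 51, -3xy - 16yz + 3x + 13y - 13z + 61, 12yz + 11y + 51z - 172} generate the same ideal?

Yes, the ideals are equal.

Since reduced Gröbner bases are canonical representatives of ideals under a given ordering, it suffices to compute and compare them.
Buchberger on the first generating set:
f_1 = -xy + x + 5y - 7z + 3, LT = xy.
f_2 = 4yz - 5z - 6, LT = yz.
f_3 = -y - 6z + 14, LT = y.

S(f_1,f_2): lcm = xyz. S = 1/4xz - 5yz + 7z^2 + 3/2x - 3z.
  reduce S modulo (f_1, f_2, f_3):
  remainder 1/4xz + 7z^2 + 3/2x - 37/4z - 15/2 ≠ 0; add g_4 = 1/4xz + 7z^2 + 3/2x - 37/4z - 15/2 to the basis.

S(f_1,f_3): lcm = xy. S = -6xz + 13x - 5y + 7z - 3.
  reduce S modulo (f_1, f_2, f_3, g_4):
  remainder 168z^2 + 49x - 185z - 253 ≠ 0; add g_5 = 168z^2 + 49x - 185z - 253 to the basis.

S(f_2,f_3): lcm = yz. S = -6z^2 + 51/4z - 3/2.
  reduce S modulo (f_1, f_2, f_3, g_4, g_5):
  remainder 7/4x + 43/7z - 295/28 ≠ 0; add g_6 = 7/4x + 43/7z - 295/28 to the basis.

The other S-polynomials (S(f_1,g_4), S(f_2,g_4), S(f_3,g_4), S(f_1,g_5), S(f_2,g_5), S(f_3,g_5), S(g_4,g_5), S(f_1,g_6), S(f_2,g_6), S(f_3,g_6), S(g_4,g_6), S(g_5,g_6)) all reduce to 0 modulo the current basis, so we have a Gröbner basis.
Inter-reduce: drop elements whose leading term is divisible by another's, tail-reduce, and make monic.
Reduced Gröbner basis: {z^2 - 17/8z + 1/4, x + 172/49z - 295/49, y + 6z - 14}.

Buchberger on the second generating set:
h_1 = 5xy + 24yz - 5x - 25y + 5z - 51, LT = xy.
h_2 = -3xy - 16yz + 3x + 13y - 13z + 61, LT = xy.
h_3 = 12yz + 11y + 51z - 172, LT = yz.

S(h_1,h_2): lcm = xy. S = -8/15yz - 2/3y - 10/3z + 152/15.
  reduce S modulo (h_1, h_2, h_3):
  remainder -8/45y - 16/15z + 112/45 ≠ 0; add k_4 = -8/45y - 16/15z + 112/45 to the basis.

S(h_1,h_3): lcm = xyz. S = 24/5yz^2 - 11/12xy - 21/4xz - 5yz + z^2 + 43/3x - 51/5z.
  reduce S modulo (h_1, h_2, h_3, k_4):
  remainder -21/4xz - 97/5z^2 + 161/12x + 2423/30z - 4861/60 ≠ 0; add k_5 = -21/4xz - 97/5z^2 + 161/12x + 2423/30z - 4861/60 to the basis.

S(h_2,h_3): lcm = xyz. S = 16/3yz^2 - 11/12xy - 21/4xz - 13/3yz + 13/3z^2 + 43/3x - 61/3z.
  reduce S modulo (h_1, h_2, h_3, k_4, k_5):
  remainder 16/15z^2 - 34/15z + 4/15 ≠ 0; add k_6 = 16/15z^2 - 34/15z + 4/15 to the basis.

S(h_1,k_4): lcm = xy. S = -6xz + 24/5yz + 13x - 5y + z - 51/5.
  reduce S modulo (h_1, h_2, h_3, k_4, k_5, k_6):
  remainder -7/3x - 172/21z + 295/21 ≠ 0; add k_7 = -7/3x - 172/21z + 295/21 to the basis.

The other S-polynomials (S(h_2,k_4), S(h_3,k_4), S(h_1,k_5), S(h_2,k_5), S(h_3,k_5), S(k_4,k_5), S(h_1,k_6), S(h_2,k_6), S(h_3,k_6), S(k_4,k_6), S(k_5,k_6), S(h_1,k_7), S(h_2,k_7), S(h_3,k_7), S(k_4,k_7), S(k_5,k_7), S(k_6,k_7)) all reduce to 0 modulo the current basis, so we have a Gröbner basis.
Inter-reduce: drop elements whose leading term is divisible by another's, tail-reduce, and make monic.
Reduced Gröbner basis: {z^2 - 17/8z + 1/4, x + 172/49z - 295/49, y + 6z - 14}.

The two bases agree; hence the ideals are identical.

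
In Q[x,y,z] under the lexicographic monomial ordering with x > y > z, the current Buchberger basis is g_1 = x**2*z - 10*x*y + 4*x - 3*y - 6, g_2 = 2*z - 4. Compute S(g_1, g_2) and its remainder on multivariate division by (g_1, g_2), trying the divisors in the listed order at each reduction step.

S(g_1, g_2) = 2*x**2 - 10*x*y + 4*x - 3*y - 6; remainder on division = 2*x**2 - 10*x*y + 4*x - 3*y - 6.

lcm(LM(g_1), LM(g_2)) = x**2*z.
S = (lcm/LT(g_1))·g_1 − (lcm/LT(g_2))·g_2 = 2*x**2 - 10*x*y + 4*x - 3*y - 6.
Reduce S modulo (g_1, g_2) in that order:
  leading term x**2: no divisor's leading term divides it; move 2*x**2 to the remainder.
  leading term x*y: no divisor's leading term divides it; move -10*x*y to the remainder.
  leading term x: no divisor's leading term divides it; move 4*x to the remainder.
  leading term y: no divisor's leading term divides it; move -3*y to the remainder.
  leading term 1: no divisor's leading term divides it; move -6 to the remainder.
The remainder 2*x**2 - 10*x*y + 4*x - 3*y - 6 is nonzero, so it would be added as the next basis element.
An S-polynomial is built so that the two leading terms cancel; whether anything survives reduction is exactly the Gröbner-basis criterion.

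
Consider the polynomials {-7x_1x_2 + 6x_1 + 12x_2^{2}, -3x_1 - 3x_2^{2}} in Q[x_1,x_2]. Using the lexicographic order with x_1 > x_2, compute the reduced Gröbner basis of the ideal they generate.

f_1 = -7x_1x_2 + 6x_1 + 12x_2^{2}, LT = x_1x_2.
f_2 = -3x_1 - 3x_2^{2}, LT = x_1.

S(f_1,f_2): lcm = x_1x_2. S = -\tfrac{6}{7}x_1 - x_2^{3} - \tfrac{12}{7}x_2^{2}.
  leading term x_1: subtract (\tfrac{2}{7})·f_2 from -\tfrac{6}{7}x_1 - x_2^{3} - \tfrac{12}{7}x_2^{2} → -x_2^{3} - \tfrac{6}{7}x_2^{2}
  leading term x_2^{3}: no divisor's leading term divides it; move -x_2^{3} to the remainder.
  leading term x_2^{2}: no divisor's leading term divides it; move -\tfrac{6}{7}x_2^{2} to the remainder.
  remainder -x_2^{3} - \tfrac{6}{7}x_2^{2} ≠ 0; add g_3 = -x_2^{3} - \tfrac{6}{7}x_2^{2} to the basis.

The other S-polynomials (S(f_1,g_3), S(f_2,g_3)) all reduce to 0 modulo the current basis, so we have a Gröbner basis.
Inter-reduce: drop elements whose leading term is divisible by another's, tail-reduce, and make monic.

G = {x_1 + x_2^{2}, x_2^{3} + \tfrac{6}{7}x_2^{2}}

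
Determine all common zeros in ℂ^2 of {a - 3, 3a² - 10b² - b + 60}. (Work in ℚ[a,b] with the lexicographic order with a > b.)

Compute a lex Gröbner basis by Buchberger's algorithm.
f_1 = a - 3, LT = a.
f_2 = 3a² - 10b² - b + 60, LT = a².

S(f_1,f_2): lcm = a². S = -3a + 10/3b² + ⅓b - 20.
  leading term a: subtract (-3)·f_1 from -3a + 10/3b² + ⅓b - 20 → 10/3b² + ⅓b - 29
  leading term b²: no divisor's leading term divides it; move 10/3b² to the remainder.
  leading term b: no divisor's leading term divides it; move ⅓b to the remainder.
  leading term 1: no divisor's leading term divides it; move -29 to the remainder.
  remainder 10/3b² + ⅓b - 29 ≠ 0; add h_3 = 10/3b² + ⅓b - 29 to the basis.

The other S-polynomials (S(f_1,h_3), S(f_2,h_3)) all reduce to 0 modulo the current basis, so we have a Gröbner basis.
Inter-reduce: drop elements whose leading term is divisible by another's, tail-reduce, and make monic.
Reduced Gröbner basis: {a - 3, b² + 1/10b - 87/10}.

Elimination: the polynomial b² + 1/10b - 87/10 lies in the elimination ideal for b, so b ∈ {-3, 29/10}. For each such b, the remaining basis elements (now univariate) give the rest of the solution.
  b = -3: the earlier basis element becomes a - 3 = 0, giving a = 3 — point (3, -3).
  b = 29/10: the earlier basis element becomes a - 3 = 0, giving a = 3 — point (3, 29/10).
A lex Gröbner basis triangularizes the system, enabling back-substitution.

{(3, -3), (3, 29/10)}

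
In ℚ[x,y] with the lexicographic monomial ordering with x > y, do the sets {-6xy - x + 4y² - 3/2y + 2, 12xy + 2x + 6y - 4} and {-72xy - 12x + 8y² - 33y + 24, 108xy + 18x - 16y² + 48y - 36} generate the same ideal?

Since reduced Gröbner bases are canonical representatives of ideals under a given ordering, it suffices to compute and compare them.
Buchberger on the first generating set:
f_1 = -6xy - x + 4y² - 3/2y + 2, LT = xy.
f_2 = 12xy + 2x + 6y - 4, LT = xy.

S(f_1,f_2): lcm = xy. S = -⅔y² - ¼y.
  reduce S modulo (f_1, f_2):
  remainder -⅔y² - ¼y ≠ 0; add g_3 = -⅔y² - ¼y to the basis.

S(f_1,g_3): lcm = xy². S = -5/24xy - ⅔y³ + ¼y² - ⅓y.
  reduce S modulo (f_1, f_2, g_3):
  remainder 5/144x - 5/12y - 5/72 ≠ 0; add g_4 = 5/144x - 5/12y - 5/72 to the basis.

The other S-polynomials (S(f_2,g_3), S(f_1,g_4), S(f_2,g_4), S(g_3,g_4)) all reduce to 0 modulo the current basis, so we have a Gröbner basis.
Inter-reduce: drop elements whose leading term is divisible by another's, tail-reduce, and make monic.
Reduced Gröbner basis: {x - 12y - 2, y² + ⅜y}.

Buchberger on the second generating set:
h_1 = -72xy - 12x + 8y² - 33y + 24, LT = xy.
h_2 = 108xy + 18x - 16y² + 48y - 36, LT = xy.

S(h_1,h_2): lcm = xy. S = 1/27y² + 1/72y.
  reduce S modulo (h_1, h_2):
  remainder 1/27y² + 1/72y ≠ 0; add k_3 = 1/27y² + 1/72y to the basis.

S(h_1,k_3): lcm = xy². S = -5/24xy - 1/9y³ + 11/24y² - ⅓y.
  reduce S modulo (h_1, h_2, k_3):
  remainder 5/144x - 5/12y - 5/72 ≠ 0; add k_4 = 5/144x - 5/12y - 5/72 to the basis.

The other S-polynomials (S(h_2,k_3), S(h_1,k_4), S(h_2,k_4), S(k_3,k_4)) all reduce to 0 modulo the current basis, so we have a Gröbner basis.
Inter-reduce: drop elements whose leading term is divisible by another's, tail-reduce, and make monic.
Reduced Gröbner basis: {x - 12y - 2, y² + ⅜y}.

These coincide, so the ideals are equal.
The same test decides containment: I ⊆ J iff every generator of I reduces to 0 modulo a Gröbner basis of J.

Yes, the ideals are equal.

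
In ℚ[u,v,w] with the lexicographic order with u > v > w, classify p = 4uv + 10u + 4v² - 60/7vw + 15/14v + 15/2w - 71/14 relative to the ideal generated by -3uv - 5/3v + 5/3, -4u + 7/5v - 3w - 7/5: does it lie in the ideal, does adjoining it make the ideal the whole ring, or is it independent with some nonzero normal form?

First compute the reduced Gröbner basis of I by Buchberger's algorithm.
f_1 = -3uv - 5/3v + 5/3, LT = uv.
f_2 = -4u + 7/5v - 3w - 7/5, LT = u.

S(f_1,f_2): lcm = uv. S = 7/20v² - ¾vw + 37/180v - 5/9.
  leading term v²: no divisor's leading term divides it; move 7/20v² to the remainder.
  leading term vw: no divisor's leading term divides it; move -¾vw to the remainder.
  leading term v: no divisor's leading term divides it; move 37/180v to the remainder.
  leading term 1: no divisor's leading term divides it; move -5/9 to the remainder.
  remainder 7/20v² - ¾vw + 37/180v - 5/9 ≠ 0; add h_3 = 7/20v² - ¾vw + 37/180v - 5/9 to the basis.

The other S-polynomials (S(f_1,h_3), S(f_2,h_3)) all reduce to 0 modulo the current basis, so we have a Gröbner basis.
Inter-reduce: drop elements whose leading term is divisible by another's, tail-reduce, and make monic.
Reduced Gröbner basis: {u - 7/20v + ¾w + 7/20, v² - 15/7vw + 37/63v - 100/63}.
Label its elements g_1 = u - 7/20v + ¾w + 7/20, g_2 = v² - 15/7vw + 37/63v - 100/63.

Reduce p = 4uv + 10u + 4v² - 60/7vw + 15/14v + 15/2w - 71/14 modulo G:
  leading term uv: subtract (4v)·g_1 from 4uv + 10u + 4v² - 60/7vw + 15/14v + 15/2w - 71/14 → 10u + 27/5v² - 81/7vw - 23/70v + 15/2w - 71/14
  leading term u: subtract (10)·g_1 from 10u + 27/5v² - 81/7vw - 23/70v + 15/2w - 71/14 → 27/5v² - 81/7vw + 111/35v - 60/7
  leading term v²: subtract (27/5)·g_2 from 27/5v² - 81/7vw + 111/35v - 60/7 → 0
  normal form = 0.
Since the normal form is 0, p ∈ I.

4uv + 10u + 4v² - 60/7vw + 15/14v + 15/2w - 71/14 lies in I (it reduces to 0).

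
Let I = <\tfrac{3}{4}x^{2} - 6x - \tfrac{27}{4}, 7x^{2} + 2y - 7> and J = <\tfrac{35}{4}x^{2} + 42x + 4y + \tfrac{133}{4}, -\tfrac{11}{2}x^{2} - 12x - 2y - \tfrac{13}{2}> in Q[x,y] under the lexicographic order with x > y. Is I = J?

Yes, the ideals are equal.

Since reduced Gröbner bases are canonical representatives of ideals under a given ordering, it suffices to compute and compare them.
Buchberger on the first generating set:
f_1 = \tfrac{3}{4}x^{2} - 6x - \tfrac{27}{4}, LT = x^{2}.
f_2 = 7x^{2} + 2y - 7, LT = x^{2}.

S(f_1,f_2): lcm = x^{2}. S = -8x - \tfrac{2}{7}y - 8.
  leading term x: no divisor's leading term divides it; move -8x to the remainder.
  leading term y: no divisor's leading term divides it; move -\tfrac{2}{7}y to the remainder.
  leading term 1: no divisor's leading term divides it; move -8 to the remainder.
  remainder -8x - \tfrac{2}{7}y - 8 ≠ 0; add g_3 = -8x - \tfrac{2}{7}y - 8 to the basis.

S(f_1,g_3): lcm = x^{2}. S = -\tfrac{1}{28}xy - 9x - 9.
  leading term xy: subtract (\tfrac{1}{224}y)·g_3 from -\tfrac{1}{28}xy - 9x - 9 → -9x + \tfrac{1}{784}y^{2} + \tfrac{1}{28}y - 9
  leading term x: subtract (\tfrac{9}{8})·g_3 from -9x + \tfrac{1}{784}y^{2} + \tfrac{1}{28}y - 9 → \tfrac{1}{784}y^{2} + \tfrac{5}{14}y
  leading term y^{2}: no divisor's leading term divides it; move \tfrac{1}{784}y^{2} to the remainder.
  leading term y: no divisor's leading term divides it; move \tfrac{5}{14}y to the remainder.
  remainder \tfrac{1}{784}y^{2} + \tfrac{5}{14}y ≠ 0; add g_4 = \tfrac{1}{784}y^{2} + \tfrac{5}{14}y to the basis.

S(f_2,g_3): lcm = x^{2}. S = -\tfrac{1}{28}xy - x + \tfrac{2}{7}y - 1.
  leading term xy: subtract (\tfrac{1}{224}y)·g_3 from -\tfrac{1}{28}xy - x + \tfrac{2}{7}y - 1 → -x + \tfrac{1}{784}y^{2} + \tfrac{9}{28}y - 1
  leading term x: subtract (\tfrac{1}{8})·g_3 from -x + \tfrac{1}{784}y^{2} + \tfrac{9}{28}y - 1 → \tfrac{1}{784}y^{2} + \tfrac{5}{14}y
  leading term y^{2}: subtract (1)·g_4 from \tfrac{1}{784}y^{2} + \tfrac{5}{14}y → 0
  remainder 0.

S(f_1,g_4): leading monomials are coprime, so the S-polynomial reduces to 0 (Buchberger's first criterion).
S(f_2,g_4): leading monomials are coprime, so the S-polynomial reduces to 0 (Buchberger's first criterion).
S(g_3,g_4): leading monomials are coprime, so the S-polynomial reduces to 0 (Buchberger's first criterion).
Every S-polynomial of the final basis reduces to 0, so we have a Gröbner basis.
Inter-reduce: drop elements whose leading term is divisible by another's, tail-reduce, and make monic.
Reduced Gröbner basis: {x + \tfrac{1}{28}y + 1, y^{2} + 280y}.

Buchberger on the second generating set:
h_1 = \tfrac{35}{4}x^{2} + 42x + 4y + \tfrac{133}{4}, LT = x^{2}.
h_2 = -\tfrac{11}{2}x^{2} - 12x - 2y - \tfrac{13}{2}, LT = x^{2}.

S(h_1,h_2): lcm = x^{2}. S = \tfrac{144}{55}x + \tfrac{36}{385}y + \tfrac{144}{55}.
  leading term x: no divisor's leading term divides it; move \tfrac{144}{55}x to the remainder.
  leading term y: no divisor's leading term divides it; move \tfrac{36}{385}y to the remainder.
  leading term 1: no divisor's leading term divides it; move \tfrac{144}{55} to the remainder.
  remainder \tfrac{144}{55}x + \tfrac{36}{385}y + \tfrac{144}{55} ≠ 0; add k_3 = \tfrac{144}{55}x + \tfrac{36}{385}y + \tfrac{144}{55} to the basis.

S(h_1,k_3): lcm = x^{2}. S = -\tfrac{1}{28}xy + \tfrac{19}{5}x + \tfrac{16}{35}y + \tfrac{19}{5}.
  leading term xy: subtract (-\tfrac{55}{4032}y)·k_3 from -\tfrac{1}{28}xy + \tfrac{19}{5}x + \tfrac{16}{35}y + \tfrac{19}{5} → \tfrac{19}{5}x + \tfrac{1}{784}y^{2} + \tfrac{69}{140}y + \tfrac{19}{5}
  leading term x: subtract (\tfrac{209}{144})·k_3 from \tfrac{19}{5}x + \tfrac{1}{784}y^{2} + \tfrac{69}{140}y + \tfrac{19}{5} → \tfrac{1}{784}y^{2} + \tfrac{5}{14}y
  leading term y^{2}: no divisor's leading term divides it; move \tfrac{1}{784}y^{2} to the remainder.
  leading term y: no divisor's leading term divides it; move \tfrac{5}{14}y to the remainder.
  remainder \tfrac{1}{784}y^{2} + \tfrac{5}{14}y ≠ 0; add k_4 = \tfrac{1}{784}y^{2} + \tfrac{5}{14}y to the basis.

S(h_2,k_3): lcm = x^{2}. S = -\tfrac{1}{28}xy + \tfrac{13}{11}x + \tfrac{4}{11}y + \tfrac{13}{11}.
  leading term xy: subtract (-\tfrac{55}{4032}y)·k_3 from -\tfrac{1}{28}xy + \tfrac{13}{11}x + \tfrac{4}{11}y + \tfrac{13}{11} → \tfrac{13}{11}x + \tfrac{1}{784}y^{2} + \tfrac{123}{308}y + \tfrac{13}{11}
  leading term x: subtract (\tfrac{65}{144})·k_3 from \tfrac{13}{11}x + \tfrac{1}{784}y^{2} + \tfrac{123}{308}y + \tfrac{13}{11} → \tfrac{1}{784}y^{2} + \tfrac{5}{14}y
  leading term y^{2}: subtract (1)·k_4 from \tfrac{1}{784}y^{2} + \tfrac{5}{14}y → 0
  remainder 0.

S(h_1,k_4): leading monomials are coprime, so the S-polynomial reduces to 0 (Buchberger's first criterion).
S(h_2,k_4): leading monomials are coprime, so the S-polynomial reduces to 0 (Buchberger's first criterion).
S(k_3,k_4): leading monomials are coprime, so the S-polynomial reduces to 0 (Buchberger's first criterion).
Every S-polynomial of the final basis reduces to 0, so we have a Gröbner basis.
Inter-reduce: drop elements whose leading term is divisible by another's, tail-reduce, and make monic.
Reduced Gröbner basis: {x + \tfrac{1}{28}y + 1, y^{2} + 280y}.

Same reduced basis, so the two generating sets span the same ideal.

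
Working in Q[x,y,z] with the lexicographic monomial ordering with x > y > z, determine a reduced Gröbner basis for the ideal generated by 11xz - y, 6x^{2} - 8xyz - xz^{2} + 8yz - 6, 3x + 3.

This is the nonlinear analogue of row-reducing a linear system.

f_1 = 11xz - y, LT = xz.
f_2 = 6x^{2} - 8xyz - xz^{2} + 8yz - 6, LT = x^{2}.
f_3 = 3x + 3, LT = x.

S(f_1,f_2): lcm = x^{2}z. S = \tfrac{4}{3}xyz^{2} - \tfrac{1}{11}xy + \tfrac{1}{6}xz^{3} - \tfrac{4}{3}yz^{2} + z.
  reduce S modulo (f_1, f_2, f_3):
  remainder \tfrac{4}{33}y^{2}z - \tfrac{29}{22}yz^{2} + \tfrac{1}{11}y + z ≠ 0; add g_4 = \tfrac{4}{33}y^{2}z - \tfrac{29}{22}yz^{2} + \tfrac{1}{11}y + z to the basis.

S(f_1,f_3): lcm = xz. S = -\tfrac{1}{11}y - z.
  reduce S modulo (f_1, f_2, f_3, g_4):
  remainder -\tfrac{1}{11}y - z ≠ 0; add g_5 = -\tfrac{1}{11}y - z to the basis.

S(f_2,f_3): lcm = x^{2}. S = -\tfrac{4}{3}xyz - \tfrac{1}{6}xz^{2} - x + \tfrac{4}{3}yz - 1.
  reduce S modulo (f_1, f_2, f_3, g_4, g_5):
  remainder -\tfrac{175}{6}z^{2} ≠ 0; add g_6 = -\tfrac{175}{6}z^{2} to the basis.

The other S-polynomials (S(f_1,g_4), S(f_2,g_4), S(f_3,g_4), S(f_1,g_5), S(f_2,g_5), S(f_3,g_5), S(g_4,g_5), S(f_1,g_6), S(f_2,g_6), S(f_3,g_6), S(g_4,g_6), S(g_5,g_6)) all reduce to 0 modulo the current basis, so we have a Gröbner basis.
Inter-reduce: drop elements whose leading term is divisible by another's, tail-reduce, and make monic.

G = {x + 1, y + 11z, z^{2}}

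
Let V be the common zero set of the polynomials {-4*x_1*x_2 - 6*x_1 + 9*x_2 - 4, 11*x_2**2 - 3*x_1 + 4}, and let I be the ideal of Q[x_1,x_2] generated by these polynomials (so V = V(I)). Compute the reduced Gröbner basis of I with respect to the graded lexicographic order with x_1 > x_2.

G = {x_1**2 - 71/6*x_1 + 385/24*x_2 - 5/2, x_1*x_2 + 3/2*x_1 - 9/4*x_2 + 1, x_2**2 - 3/11*x_1 + 4/11}

f_1 = -4*x_1*x_2 - 6*x_1 + 9*x_2 - 4, LT = x_1*x_2.
f_2 = 11*x_2**2 - 3*x_1 + 4, LT = x_2**2.

S(f_1,f_2): lcm = x_1*x_2**2. S = 3/11*x_1**2 + 3/2*x_1*x_2 - 9/4*x_2**2 - 4/11*x_1 + x_2.
  leading term x_1**2: no divisor's leading term divides it; move 3/11*x_1**2 to the remainder.
  leading term x_1*x_2: subtract (-3/8)·f_1 from 3/2*x_1*x_2 - 9/4*x_2**2 - 4/11*x_1 + x_2 → -9/4*x_2**2 - 115/44*x_1 + 35/8*x_2 - 3/2
  leading term x_2**2: subtract (-9/44)·f_2 from -9/4*x_2**2 - 115/44*x_1 + 35/8*x_2 - 3/2 → -71/22*x_1 + 35/8*x_2 - 15/22
  leading term x_1: no divisor's leading term divides it; move -71/22*x_1 to the remainder.
  leading term x_2: no divisor's leading term divides it; move 35/8*x_2 to the remainder.
  leading term 1: no divisor's leading term divides it; move -15/22 to the remainder.
  remainder 3/11*x_1**2 - 71/22*x_1 + 35/8*x_2 - 15/22 ≠ 0; add g_3 = 3/11*x_1**2 - 71/22*x_1 + 35/8*x_2 - 15/22 to the basis.

S(f_1,g_3): lcm = x_1**2*x_2. S = 3/2*x_1**2 + 115/12*x_1*x_2 - 385/24*x_2**2 + x_1 + 5/2*x_2.
  leading term x_1**2: subtract (11/2)·g_3 from 3/2*x_1**2 + 115/12*x_1*x_2 - 385/24*x_2**2 + x_1 + 5/2*x_2 → 115/12*x_1*x_2 - 385/24*x_2**2 + 75/4*x_1 - 345/16*x_2 + 15/4
  leading term x_1*x_2: subtract (-115/48)·f_1 from 115/12*x_1*x_2 - 385/24*x_2**2 + 75/4*x_1 - 345/16*x_2 + 15/4 → -385/24*x_2**2 + 35/8*x_1 - 35/6
  leading term x_2**2: subtract (-35/24)·f_2 from -385/24*x_2**2 + 35/8*x_1 - 35/6 → 0
  remainder 0.

S(f_2,g_3): leading monomials are coprime, so the S-polynomial reduces to 0 (Buchberger's first criterion).
Every S-polynomial of the final basis reduces to 0, so we have a Gröbner basis.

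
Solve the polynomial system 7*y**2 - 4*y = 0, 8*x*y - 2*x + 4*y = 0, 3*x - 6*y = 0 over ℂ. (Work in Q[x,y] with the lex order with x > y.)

Compute a lex Gröbner basis by Buchberger's algorithm.
f_1 = 7*y**2 - 4*y, LT = y**2.
f_2 = 8*x*y - 2*x + 4*y, LT = x*y.
f_3 = 3*x - 6*y, LT = x.

S(f_1,f_2): lcm = x*y**2. S = -9/28*x*y - 1/2*y**2.
  reduce S modulo (f_1, f_2, f_3):
  remainder -2/7*y ≠ 0; add h_4 = -2/7*y to the basis.

The other S-polynomials (S(f_1,f_3), S(f_2,f_3), S(f_1,h_4), S(f_2,h_4), S(f_3,h_4)) all reduce to 0 modulo the current basis, so we have a Gröbner basis.
Inter-reduce: drop elements whose leading term is divisible by another's, tail-reduce, and make monic.
Reduced Gröbner basis: {x, y}.

Since the basis is lex-ordered, y is univariate in y. Its roots are {0}. Back-substituting each root into the other basis elements fixes the other coordinates.
  y = 0: the earlier basis element becomes x = 0, giving x = 0 — point (0, 0).
Zero-dimensionality of the ideal guarantees finitely many solutions over ℂ.

{(0, 0)}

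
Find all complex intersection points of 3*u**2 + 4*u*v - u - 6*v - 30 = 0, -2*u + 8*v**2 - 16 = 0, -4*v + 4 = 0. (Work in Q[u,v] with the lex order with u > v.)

Compute a lex Gröbner basis by Buchberger's algorithm.
f_1 = 3*u**2 + 4*u*v - u - 6*v - 30, LT = u**2.
f_2 = -2*u + 8*v**2 - 16, LT = u.
f_3 = -4*v + 4, LT = v.

The S-polynomials (S(f_1,f_2), S(f_1,f_3), S(f_2,f_3)) all reduce to 0 modulo the current basis, so we have a Gröbner basis.
Inter-reduce: drop elements whose leading term is divisible by another's, tail-reduce, and make monic.
Reduced Gröbner basis: {u + 4, v - 1}.

The lex basis is triangular: the last element involves only v. Solving v - 1 = 0 gives v ∈ {1}; substituting each value into the earlier elements determines the remaining variables.
  v = 1: the earlier basis element becomes u + 4 = 0, giving u = -4 — point (-4, 1).
Each listed point satisfies every original equation (direct substitution).

{(-4, 1)}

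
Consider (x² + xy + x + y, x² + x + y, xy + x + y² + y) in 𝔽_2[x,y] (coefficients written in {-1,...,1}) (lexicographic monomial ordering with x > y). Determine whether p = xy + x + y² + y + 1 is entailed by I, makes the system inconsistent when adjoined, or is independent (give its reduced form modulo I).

Adjoining xy + x + y² + y + 1 makes the ideal the whole ring: the system is inconsistent.

First compute the reduced Gröbner basis of I by Buchberger's algorithm.
f_1 = x² + xy + x + y, LT = x².
f_2 = x² + x + y, LT = x².
f_3 = xy + x + y² + y, LT = xy.

S(f_1,f_2): lcm = x². S = xy.
  reduce S modulo (f_1, f_2, f_3):
  remainder x + y² + y ≠ 0; add h_4 = x + y² + y to the basis.

S(f_2,f_3): lcm = x²y. S = x² + xy² + y².
  reduce S modulo (f_1, f_2, f_3, h_4):
  remainder y³ + y² ≠ 0; add h_5 = y³ + y² to the basis.

S(f_1,h_4): lcm = x². S = xy² + x + y.
  reduce S modulo (f_1, f_2, f_3, h_4, h_5):
  remainder y² ≠ 0; add h_6 = y² to the basis.

The other S-polynomials (S(f_1,f_3), S(f_2,h_4), S(f_3,h_4), S(f_1,h_5), S(f_2,h_5), S(f_3,h_5), S(h_4,h_5), S(f_1,h_6), S(f_2,h_6), S(f_3,h_6), S(h_4,h_6), S(h_5,h_6)) all reduce to 0 modulo the current basis, so we have a Gröbner basis.
Inter-reduce: drop elements whose leading term is divisible by another's, tail-reduce, and make monic.
Reduced Gröbner basis: {x + y, y²}.
Label its elements g_1 = x + y, g_2 = y².

Reduce p = xy + x + y² + y + 1 modulo G:
  leading term xy: subtract (y)·g_1 from xy + x + y² + y + 1 → x + y + 1
  leading term x: subtract (1)·g_1 from x + y + 1 → 1
  leading term 1: no divisor's leading term divides it; move 1 to the remainder.
  normal form = 1.
The normal form is nonzero, so p ∉ I. Since p minus its normal form lies in I, I + (p) = I + (r) where r = 1; decide whether this ideal is the whole ring.
Here r = 1 is a nonzero constant, hence a unit: 1 ∈ I + (p), the Gröbner basis of I + (p) is {1}, and the enlarged system has no common solution — adjoining p is inconsistent.

The remainder on division by a Gröbner basis is unique — it is the normal form.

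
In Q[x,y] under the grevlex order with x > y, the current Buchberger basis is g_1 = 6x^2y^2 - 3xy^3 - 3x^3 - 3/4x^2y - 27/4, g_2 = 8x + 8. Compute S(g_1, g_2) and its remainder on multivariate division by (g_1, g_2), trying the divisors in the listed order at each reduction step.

lcm(LM(g_1), LM(g_2)) = x^2y^2.
S = (lcm/LT(g_1))·g_1 − (lcm/LT(g_2))·g_2 = -1/2xy^3 - 1/2x^3 - 1/8x^2y - xy^2 - 9/8.
Reduce S modulo (g_1, g_2) in that order:
  leading term xy^3: subtract (-1/16y^3)·g_2 from -1/2xy^3 - 1/2x^3 - 1/8x^2y - xy^2 - 9/8 → -1/2x^3 - 1/8x^2y - xy^2 + 1/2y^3 - 9/8
  leading term x^3: subtract (-1/16x^2)·g_2 from -1/2x^3 - 1/8x^2y - xy^2 + 1/2y^3 - 9/8 → -1/8x^2y - xy^2 + 1/2y^3 + 1/2x^2 - 9/8
  leading term x^2y: subtract (-1/64xy)·g_2 from -1/8x^2y - xy^2 + 1/2y^3 + 1/2x^2 - 9/8 → -xy^2 + 1/2y^3 + 1/2x^2 + 1/8xy - 9/8
  leading term xy^2: subtract (-1/8y^2)·g_2 from -xy^2 + 1/2y^3 + 1/2x^2 + 1/8xy - 9/8 → 1/2y^3 + 1/2x^2 + 1/8xy + y^2 - 9/8
  leading term y^3: no divisor's leading term divides it; move 1/2y^3 to the remainder.
  leading term x^2: subtract (1/16x)·g_2 from 1/2x^2 + 1/8xy + y^2 - 9/8 → 1/8xy + y^2 - 1/2x - 9/8
  leading term xy: subtract (1/64y)·g_2 from 1/8xy + y^2 - 1/2x - 9/8 → y^2 - 1/2x - 1/8y - 9/8
  leading term y^2: no divisor's leading term divides it; move y^2 to the remainder.
  leading term x: subtract (-1/16)·g_2 from -1/2x - 1/8y - 9/8 → -1/8y - 5/8
  leading term y: no divisor's leading term divides it; move -1/8y to the remainder.
  leading term 1: no divisor's leading term divides it; move -5/8 to the remainder.
The remainder 1/2y^3 + y^2 - 1/8y - 5/8 is nonzero, so it would be added as the next basis element.

S(g_1, g_2) = -1/2xy^3 - 1/2x^3 - 1/8x^2y - xy^2 - 9/8; remainder on division = 1/2y^3 + y^2 - 1/8y - 5/8.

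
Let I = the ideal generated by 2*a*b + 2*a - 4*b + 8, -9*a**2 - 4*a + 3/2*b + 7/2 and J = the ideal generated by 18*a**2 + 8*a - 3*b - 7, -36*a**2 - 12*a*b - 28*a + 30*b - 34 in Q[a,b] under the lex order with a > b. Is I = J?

For a fixed monomial order, each ideal has a unique reduced Gröbner basis; comparing bases decides equality.
Buchberger on the first generating set:
f_1 = 2*a*b + 2*a - 4*b + 8, LT = a*b.
f_2 = -9*a**2 - 4*a + 3/2*b + 7/2, LT = a**2.

S(f_1,f_2): lcm = a**2*b. S = a**2 - 22/9*a*b + 4*a + 1/6*b**2 + 7/18*b.
  leading term a**2: subtract (-1/9)·f_2 from a**2 - 22/9*a*b + 4*a + 1/6*b**2 + 7/18*b → -22/9*a*b + 32/9*a + 1/6*b**2 + 5/9*b + 7/18
  leading term a*b: subtract (-11/9)·f_1 from -22/9*a*b + 32/9*a + 1/6*b**2 + 5/9*b + 7/18 → 6*a + 1/6*b**2 - 13/3*b + 61/6
  leading term a: no divisor's leading term divides it; move 6*a to the remainder.
  leading term b**2: no divisor's leading term divides it; move 1/6*b**2 to the remainder.
  leading term b: no divisor's leading term divides it; move -13/3*b to the remainder.
  leading term 1: no divisor's leading term divides it; move 61/6 to the remainder.
  remainder 6*a + 1/6*b**2 - 13/3*b + 61/6 ≠ 0; add g_3 = 6*a + 1/6*b**2 - 13/3*b + 61/6 to the basis.

S(f_1,g_3): lcm = a*b. S = a - 1/36*b**3 + 13/18*b**2 - 133/36*b + 4.
  leading term a: subtract (1/6)·g_3 from a - 1/36*b**3 + 13/18*b**2 - 133/36*b + 4 → -1/36*b**3 + 25/36*b**2 - 107/36*b + 83/36
  leading term b**3: no divisor's leading term divides it; move -1/36*b**3 to the remainder.
  leading term b**2: no divisor's leading term divides it; move 25/36*b**2 to the remainder.
  leading term b: no divisor's leading term divides it; move -107/36*b to the remainder.
  leading term 1: no divisor's leading term divides it; move 83/36 to the remainder.
  remainder -1/36*b**3 + 25/36*b**2 - 107/36*b + 83/36 ≠ 0; add g_4 = -1/36*b**3 + 25/36*b**2 - 107/36*b + 83/36 to the basis.

The other S-polynomials (S(f_2,g_3), S(f_1,g_4), S(f_2,g_4), S(g_3,g_4)) all reduce to 0 modulo the current basis, so we have a Gröbner basis.
Inter-reduce: drop elements whose leading term is divisible by another's, tail-reduce, and make monic.
Reduced Gröbner basis: {a + 1/36*b**2 - 13/18*b + 61/36, b**3 - 25*b**2 + 107*b - 83}.

Buchberger on the second generating set:
h_1 = 18*a**2 + 8*a - 3*b - 7, LT = a**2.
h_2 = -36*a**2 - 12*a*b - 28*a + 30*b - 34, LT = a**2.

S(h_1,h_2): lcm = a**2. S = -1/3*a*b - 1/3*a + 2/3*b - 4/3.
  leading term a*b: no divisor's leading term divides it; move -1/3*a*b to the remainder.
  leading term a: no divisor's leading term divides it; move -1/3*a to the remainder.
  leading term b: no divisor's leading term divides it; move 2/3*b to the remainder.
  leading term 1: no divisor's leading term divides it; move -4/3 to the remainder.
  remainder -1/3*a*b - 1/3*a + 2/3*b - 4/3 ≠ 0; add k_3 = -1/3*a*b - 1/3*a + 2/3*b - 4/3 to the basis.

S(h_1,k_3): lcm = a**2*b. S = -a**2 + 22/9*a*b - 4*a - 1/6*b**2 - 7/18*b.
  leading term a**2: subtract (-1/18)·h_1 from -a**2 + 22/9*a*b - 4*a - 1/6*b**2 - 7/18*b → 22/9*a*b - 32/9*a - 1/6*b**2 - 5/9*b - 7/18
  leading term a*b: subtract (-22/3)·k_3 from 22/9*a*b - 32/9*a - 1/6*b**2 - 5/9*b - 7/18 → -6*a - 1/6*b**2 + 13/3*b - 61/6
  leading term a: no divisor's leading term divides it; move -6*a to the remainder.
  leading term b**2: no divisor's leading term divides it; move -1/6*b**2 to the remainder.
  leading term b: no divisor's leading term divides it; move 13/3*b to the remainder.
  leading term 1: no divisor's leading term divides it; move -61/6 to the remainder.
  remainder -6*a - 1/6*b**2 + 13/3*b - 61/6 ≠ 0; add k_4 = -6*a - 1/6*b**2 + 13/3*b - 61/6 to the basis.

S(k_3,k_4): lcm = a*b. S = a - 1/36*b**3 + 13/18*b**2 - 133/36*b + 4.
  leading term a: subtract (-1/6)·k_4 from a - 1/36*b**3 + 13/18*b**2 - 133/36*b + 4 → -1/36*b**3 + 25/36*b**2 - 107/36*b + 83/36
  leading term b**3: no divisor's leading term divides it; move -1/36*b**3 to the remainder.
  leading term b**2: no divisor's leading term divides it; move 25/36*b**2 to the remainder.
  leading term b: no divisor's leading term divides it; move -107/36*b to the remainder.
  leading term 1: no divisor's leading term divides it; move 83/36 to the remainder.
  remainder -1/36*b**3 + 25/36*b**2 - 107/36*b + 83/36 ≠ 0; add k_5 = -1/36*b**3 + 25/36*b**2 - 107/36*b + 83/36 to the basis.

The other S-polynomials (S(h_2,k_3), S(h_1,k_4), S(h_2,k_4), S(h_1,k_5), S(h_2,k_5), S(k_3,k_5), S(k_4,k_5)) all reduce to 0 modulo the current basis, so we have a Gröbner basis.
Inter-reduce: drop elements whose leading term is divisible by another's, tail-reduce, and make monic.
Reduced Gröbner basis: {a + 1/36*b**2 - 13/18*b + 61/36, b**3 - 25*b**2 + 107*b - 83}.

The two bases agree; hence the ideals are identical.

Yes, the ideals are equal.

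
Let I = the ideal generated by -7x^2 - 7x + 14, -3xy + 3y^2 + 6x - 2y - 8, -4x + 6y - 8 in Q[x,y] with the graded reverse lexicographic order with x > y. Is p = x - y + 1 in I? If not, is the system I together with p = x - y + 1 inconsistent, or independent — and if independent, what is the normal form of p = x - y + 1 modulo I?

x - y + 1 lies in I (it reduces to 0).

First compute the reduced Gröbner basis of I by Buchberger's algorithm.
f_1 = -7x^2 - 7x + 14, LT = x^2.
f_2 = -3xy + 3y^2 + 6x - 2y - 8, LT = xy.
f_3 = -4x + 6y - 8, LT = x.

S(f_1,f_2): lcm = x^2y. S = xy^2 + 2x^2 + 1/3xy - 8/3x - 2y.
  reduce S modulo (f_1, f_2, f_3):
  remainder y^3 + 5/3y^2 - 56/9y - 20/9 ≠ 0; add h_4 = y^3 + 5/3y^2 - 56/9y - 20/9 to the basis.

S(f_1,f_3): lcm = x^2. S = 3/2xy - x - 2.
  reduce S modulo (f_1, f_2, f_3, h_4):
  remainder 3/2y^2 + 2y - 10 ≠ 0; add h_5 = 3/2y^2 + 2y - 10 to the basis.

S(f_2,f_3): lcm = xy. S = 1/2y^2 - 2x - 4/3y + 8/3.
  reduce S modulo (f_1, f_2, f_3, h_4, h_5):
  remainder -5y + 10 ≠ 0; add h_6 = -5y + 10 to the basis.

The other S-polynomials (S(f_1,h_4), S(f_2,h_4), S(f_3,h_4), S(f_1,h_5), S(f_2,h_5), S(f_3,h_5), S(h_4,h_5), S(f_1,h_6), S(f_2,h_6), S(f_3,h_6), S(h_4,h_6), S(h_5,h_6)) all reduce to 0 modulo the current basis, so we have a Gröbner basis.
Inter-reduce: drop elements whose leading term is divisible by another's, tail-reduce, and make monic.
Reduced Gröbner basis: {x - 1, y - 2}.
Label its elements g_1 = x - 1, g_2 = y - 2.

Reduce p = x - y + 1 modulo G:
  leading term x: subtract (1)·g_1 from x - y + 1 → -y + 2
  leading term y: subtract (-1)·g_2 from -y + 2 → 0
  normal form = 0.
Since the normal form is 0, p ∈ I.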